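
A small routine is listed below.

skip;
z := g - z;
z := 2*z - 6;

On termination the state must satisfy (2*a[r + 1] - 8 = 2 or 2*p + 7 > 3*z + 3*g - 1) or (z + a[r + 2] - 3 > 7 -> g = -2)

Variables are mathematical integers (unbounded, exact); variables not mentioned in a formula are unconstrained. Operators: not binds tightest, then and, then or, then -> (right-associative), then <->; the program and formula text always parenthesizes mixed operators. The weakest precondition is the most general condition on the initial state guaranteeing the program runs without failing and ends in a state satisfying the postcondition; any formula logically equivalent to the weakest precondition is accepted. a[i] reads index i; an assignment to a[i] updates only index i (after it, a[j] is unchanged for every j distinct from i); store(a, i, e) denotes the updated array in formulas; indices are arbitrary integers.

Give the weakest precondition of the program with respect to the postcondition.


Working backward. After the program, the postcondition (2*a[r + 1] - 8 = 2 or 2*p + 7 > 3*z + 3*g - 1) or (z + a[r + 2] - 3 > 7 -> g = -2) must hold; in canonical form it is 2*a[r + 1] = 10 or 2*p > 3*g + 3*z - 8 or (a[r + 2] + z > 10 -> g = -2).
Before z := 2*z - 6: 2*a[r + 1] = 10 or 2*p > 3*g + 6*z - 26 or (a[r + 2] + 2*z > 16 -> g = -2)
Before z := g - z: 2*a[r + 1] = 10 or 2*p + 6*z > 9*g - 26 or (a[r + 2] + 2*g > 2*z + 16 -> g = -2)
Before skip: 2*a[r + 1] = 10 or 2*p + 6*z > 9*g - 26 or (a[r + 2] + 2*g > 2*z + 16 -> g = -2)
Answer: WP = 2*a[r + 1] = 10 or 2*p + 6*z > 9*g - 26 or (a[r + 2] + 2*g > 2*z + 16 -> g = -2)


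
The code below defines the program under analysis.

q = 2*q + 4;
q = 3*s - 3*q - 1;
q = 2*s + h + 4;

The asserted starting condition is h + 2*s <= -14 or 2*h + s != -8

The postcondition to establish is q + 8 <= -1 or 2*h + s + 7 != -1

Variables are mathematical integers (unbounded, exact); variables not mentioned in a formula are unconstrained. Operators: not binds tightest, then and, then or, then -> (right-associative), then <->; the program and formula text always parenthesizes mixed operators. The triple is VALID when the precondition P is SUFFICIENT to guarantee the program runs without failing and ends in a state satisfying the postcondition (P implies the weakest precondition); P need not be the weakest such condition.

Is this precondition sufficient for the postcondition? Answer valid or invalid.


Working backward. After the program, the postcondition q + 8 <= -1 or 2*h + s + 7 != -1 must hold; in canonical form it is q <= -9 or 2*h + s != -8.
Before q := 2*s + h + 4: h + 2*s <= -13 or 2*h + s != -8
Before q := 3*s - 3*q - 1: h + 2*s <= -13 or 2*h + s != -8
Before q := 2*q + 4: h + 2*s <= -13 or 2*h + s != -8
The weakest precondition is h + 2*s <= -13 or 2*h + s != -8.
Check whether h + 2*s <= -14 or 2*h + s != -8 implies it.
Every state satisfying the precondition satisfies the weakest precondition: the implication holds.
Answer: valid


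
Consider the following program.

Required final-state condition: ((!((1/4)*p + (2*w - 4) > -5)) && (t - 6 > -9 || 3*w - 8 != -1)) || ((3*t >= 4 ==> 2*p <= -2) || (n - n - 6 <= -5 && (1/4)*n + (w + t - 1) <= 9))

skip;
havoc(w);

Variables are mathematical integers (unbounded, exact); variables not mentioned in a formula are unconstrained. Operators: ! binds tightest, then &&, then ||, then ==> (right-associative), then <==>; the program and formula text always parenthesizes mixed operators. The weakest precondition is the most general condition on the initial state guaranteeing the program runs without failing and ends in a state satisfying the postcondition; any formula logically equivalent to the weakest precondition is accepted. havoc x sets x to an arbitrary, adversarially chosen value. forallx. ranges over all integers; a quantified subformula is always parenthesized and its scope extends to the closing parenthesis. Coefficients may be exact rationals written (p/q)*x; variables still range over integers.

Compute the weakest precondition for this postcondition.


Working backward. After the program, the postcondition ((!((1/4)*p + (2*w - 4) > -5)) && (t - 6 > -9 || 3*w - 8 != -1)) || ((3*t >= 4 ==> 2*p <= -2) || (n - n - 6 <= -5 && (1/4)*n + (w + t - 1) <= 9)) must hold; in canonical form it is ((!((1/4)*p + 2*w > -1)) && (t > -3 || 3*w != 7)) || (3*t >= 4 ==> 2*p <= -2) || (1/4)*n + t + w <= 10.
Before havoc w: forall w_1. (((!((1/4)*p + 2*w_1 > -1)) && (t > -3 || 3*w_1 != 7)) || (3*t >= 4 ==> 2*p <= -2) || (1/4)*n + t + w_1 <= 10)
Before skip: forall w_1. (((!((1/4)*p + 2*w_1 > -1)) && (t > -3 || 3*w_1 != 7)) || (3*t >= 4 ==> 2*p <= -2) || (1/4)*n + t + w_1 <= 10)
Answer: WP = forall w_1. (((!((1/4)*p + 2*w_1 > -1)) && (t > -3 || 3*w_1 != 7)) || (3*t >= 4 ==> 2*p <= -2) || (1/4)*n + t + w_1 <= 10)


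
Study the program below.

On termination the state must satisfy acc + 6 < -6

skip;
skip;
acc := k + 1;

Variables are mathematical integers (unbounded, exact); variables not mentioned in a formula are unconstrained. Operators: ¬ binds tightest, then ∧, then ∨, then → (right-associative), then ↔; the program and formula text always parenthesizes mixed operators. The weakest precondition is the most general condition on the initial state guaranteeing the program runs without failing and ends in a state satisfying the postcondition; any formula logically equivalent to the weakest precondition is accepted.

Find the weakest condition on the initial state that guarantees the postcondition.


Working backward. After the program, the postcondition acc + 6 < -6 must hold; in canonical form it is acc < -12.
Before acc := k + 1: k < -13
Before skip: k < -13
Before skip: k < -13
Answer: WP = k < -13


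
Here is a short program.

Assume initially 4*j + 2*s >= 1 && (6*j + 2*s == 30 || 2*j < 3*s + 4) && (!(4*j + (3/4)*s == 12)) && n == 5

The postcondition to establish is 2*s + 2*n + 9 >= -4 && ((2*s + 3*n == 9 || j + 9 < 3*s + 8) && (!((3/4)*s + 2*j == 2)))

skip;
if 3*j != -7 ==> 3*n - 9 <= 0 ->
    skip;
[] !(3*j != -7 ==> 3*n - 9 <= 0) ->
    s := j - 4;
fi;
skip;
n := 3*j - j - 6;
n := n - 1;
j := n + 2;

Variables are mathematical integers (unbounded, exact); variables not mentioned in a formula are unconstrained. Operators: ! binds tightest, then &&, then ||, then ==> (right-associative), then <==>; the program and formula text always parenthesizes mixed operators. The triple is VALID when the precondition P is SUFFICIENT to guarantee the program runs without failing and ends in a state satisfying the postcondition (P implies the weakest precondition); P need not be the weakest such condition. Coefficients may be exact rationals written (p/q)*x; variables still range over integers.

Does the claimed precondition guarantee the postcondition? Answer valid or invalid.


Working backward. After the program, the postcondition 2*s + 2*n + 9 >= -4 && ((2*s + 3*n == 9 || j + 9 < 3*s + 8) && (!((3/4)*s + 2*j == 2))) must hold; in canonical form it is 2*n + 2*s >= -13 && (3*n + 2*s == 9 || j < 3*s - 1) && (!(2*j + (3/4)*s == 2)).
Before j := n + 2: 2*n + 2*s >= -13 && (3*n + 2*s == 9 || n < 3*s - 3) && (!(2*n + (3/4)*s == -2))
Before n := n - 1: 2*n + 2*s >= -11 && (3*n + 2*s == 12 || n < 3*s - 2) && (!(2*n + (3/4)*s == 0))
Before n := 3*j - j - 6: 4*j + 2*s >= 1 && (6*j + 2*s == 30 || 2*j < 3*s + 4) && (!(4*j + (3/4)*s == 12))
Before skip: 4*j + 2*s >= 1 && (6*j + 2*s == 30 || 2*j < 3*s + 4) && (!(4*j + (3/4)*s == 12))
Then branch requires 4*j + 2*s >= 1 && (6*j + 2*s == 30 || 2*j < 3*s + 4) && (!(4*j + (3/4)*s == 12)); else branch requires 6*j >= 9 && (8*j == 38 || j > 8) && (!((19/4)*j == 15)).
Before the if: ((3*j != -7 ==> 3*n <= 9) ==> (4*j + 2*s >= 1 && (6*j + 2*s == 30 || 2*j < 3*s + 4) && (!(4*j + (3/4)*s == 12)))) && ((!(3*j != -7 ==> 3*n <= 9)) ==> (6*j >= 9 && (8*j == 38 || j > 8) && (!((19/4)*j == 15))))
Before skip: ((3*j != -7 ==> 3*n <= 9) ==> (4*j + 2*s >= 1 && (6*j + 2*s == 30 || 2*j < 3*s + 4) && (!(4*j + (3/4)*s == 12)))) && ((!(3*j != -7 ==> 3*n <= 9)) ==> (6*j >= 9 && (8*j == 38 || j > 8) && (!((19/4)*j == 15))))
The weakest precondition is ((3*j != -7 ==> 3*n <= 9) ==> (4*j + 2*s >= 1 && (6*j + 2*s == 30 || 2*j < 3*s + 4) && (!(4*j + (3/4)*s == 12)))) && ((!(3*j != -7 ==> 3*n <= 9)) ==> (6*j >= 9 && (8*j == 38 || j > 8) && (!((19/4)*j == 15)))).
Check whether 4*j + 2*s >= 1 && (6*j + 2*s == 30 || 2*j < 3*s + 4) && (!(4*j + (3/4)*s == 12)) && n == 5 implies it.
Countermodel: at the initial state j = 0, n = 5, s = 1, the precondition holds but the weakest precondition fails.
Answer: invalid


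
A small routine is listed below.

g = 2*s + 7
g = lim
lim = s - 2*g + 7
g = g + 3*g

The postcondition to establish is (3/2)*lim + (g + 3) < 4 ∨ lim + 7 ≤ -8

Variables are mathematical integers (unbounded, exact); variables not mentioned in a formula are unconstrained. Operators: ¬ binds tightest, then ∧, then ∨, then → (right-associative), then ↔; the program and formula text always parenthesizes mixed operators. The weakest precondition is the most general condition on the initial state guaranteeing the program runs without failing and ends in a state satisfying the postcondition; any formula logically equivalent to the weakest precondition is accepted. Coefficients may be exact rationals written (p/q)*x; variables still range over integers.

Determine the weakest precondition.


Working backward. After the program, the postcondition (3/2)*lim + (g + 3) < 4 ∨ lim + 7 ≤ -8 must hold; in canonical form it is g + (3/2)*lim < 1 ∨ lim ≤ -15.
Before g := g + 3*g: 4*g + (3/2)*lim < 1 ∨ lim ≤ -15
Before lim := s - 2*g + 7: g + (3/2)*s < -19/2 ∨ s ≤ 2*g - 22
Before g := lim: lim + (3/2)*s < -19/2 ∨ s ≤ 2*lim - 22
Before g := 2*s + 7: lim + (3/2)*s < -19/2 ∨ s ≤ 2*lim - 22
Answer: WP = lim + (3/2)*s < -19/2 ∨ s ≤ 2*lim - 22


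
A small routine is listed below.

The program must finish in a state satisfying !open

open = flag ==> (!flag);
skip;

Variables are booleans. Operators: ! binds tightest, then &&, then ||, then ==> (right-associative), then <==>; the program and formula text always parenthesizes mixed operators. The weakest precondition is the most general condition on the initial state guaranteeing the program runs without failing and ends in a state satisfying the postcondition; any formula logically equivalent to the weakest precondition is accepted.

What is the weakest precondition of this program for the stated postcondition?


Working backward. After the program, !open must hold.
Before skip: !open
Before open := flag ==> (!flag): !(flag ==> (!flag))
Answer: WP = !(flag ==> (!flag))


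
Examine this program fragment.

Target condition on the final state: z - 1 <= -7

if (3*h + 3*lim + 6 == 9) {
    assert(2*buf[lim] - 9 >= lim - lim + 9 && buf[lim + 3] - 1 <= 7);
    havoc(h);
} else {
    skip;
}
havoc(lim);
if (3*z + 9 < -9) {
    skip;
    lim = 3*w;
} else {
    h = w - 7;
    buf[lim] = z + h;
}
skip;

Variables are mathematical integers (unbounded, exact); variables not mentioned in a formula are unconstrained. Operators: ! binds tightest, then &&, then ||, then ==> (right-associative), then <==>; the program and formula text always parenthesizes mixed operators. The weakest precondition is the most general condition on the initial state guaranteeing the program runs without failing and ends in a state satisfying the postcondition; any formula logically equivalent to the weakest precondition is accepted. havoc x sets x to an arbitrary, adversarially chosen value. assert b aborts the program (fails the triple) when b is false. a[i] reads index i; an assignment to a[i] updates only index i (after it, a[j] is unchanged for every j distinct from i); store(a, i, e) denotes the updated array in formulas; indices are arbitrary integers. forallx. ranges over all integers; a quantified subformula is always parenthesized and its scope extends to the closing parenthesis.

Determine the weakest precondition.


Working backward. After the program, the postcondition z - 1 <= -7 must hold; in canonical form it is z <= -6.
Before skip: z <= -6
Then branch requires z <= -6; else branch requires z <= -6.
Before the if: (3*z < -18 ==> z <= -6) && ((!(3*z < -18)) ==> z <= -6)
Before havoc lim: (3*z < -18 ==> z <= -6) && ((!(3*z < -18)) ==> z <= -6)
Then branch requires 2*buf[lim] >= 18 && buf[lim + 3] <= 8 && (3*z < -18 ==> z <= -6) && ((!(3*z < -18)) ==> z <= -6); else branch requires (3*z < -18 ==> z <= -6) && ((!(3*z < -18)) ==> z <= -6).
Before the if: (3*h + 3*lim == 3 ==> (2*buf[lim] >= 18 && buf[lim + 3] <= 8 && (3*z < -18 ==> z <= -6) && ((!(3*z < -18)) ==> z <= -6))) && ((!(3*h + 3*lim == 3)) ==> ((3*z < -18 ==> z <= -6) && ((!(3*z < -18)) ==> z <= -6)))
Answer: WP = (3*h + 3*lim == 3 ==> (2*buf[lim] >= 18 && buf[lim + 3] <= 8 && (3*z < -18 ==> z <= -6) && ((!(3*z < -18)) ==> z <= -6))) && ((!(3*h + 3*lim == 3)) ==> ((3*z < -18 ==> z <= -6) && ((!(3*z < -18)) ==> z <= -6)))


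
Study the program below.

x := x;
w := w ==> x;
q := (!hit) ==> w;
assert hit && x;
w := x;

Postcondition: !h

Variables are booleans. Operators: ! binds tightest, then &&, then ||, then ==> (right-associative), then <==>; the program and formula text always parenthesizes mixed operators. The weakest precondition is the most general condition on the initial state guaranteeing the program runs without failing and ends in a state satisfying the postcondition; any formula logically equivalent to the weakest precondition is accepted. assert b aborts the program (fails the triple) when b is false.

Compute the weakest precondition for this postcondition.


Working backward. After the program, !h must hold.
Before w := x: !h
Before assert hit && x: hit && x && (!h)
Before q := (!hit) ==> w: hit && x && (!h)
Before w := w ==> x: hit && x && (!h)
Before x := x: hit && x && (!h)
Answer: WP = hit && x && (!h)


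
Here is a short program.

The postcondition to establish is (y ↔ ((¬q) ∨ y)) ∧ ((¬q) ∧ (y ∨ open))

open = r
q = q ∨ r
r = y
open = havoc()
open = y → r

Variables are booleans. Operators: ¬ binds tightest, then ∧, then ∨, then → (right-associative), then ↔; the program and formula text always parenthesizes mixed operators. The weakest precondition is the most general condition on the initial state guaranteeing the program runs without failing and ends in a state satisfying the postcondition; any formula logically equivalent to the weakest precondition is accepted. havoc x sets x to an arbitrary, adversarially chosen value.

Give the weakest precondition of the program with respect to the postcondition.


Working backward. After the program, the postcondition (y ↔ ((¬q) ∨ y)) ∧ ((¬q) ∧ (y ∨ open)) must hold; in canonical form it is (y ↔ ((¬q) ∨ y)) ∧ (¬q) ∧ (y ∨ open).
Before open := y → r: (y ↔ ((¬q) ∨ y)) ∧ (¬q) ∧ (y ∨ (y → r))
Before havoc open: (y ↔ ((¬q) ∨ y)) ∧ (¬q) ∧ (y ∨ (y → r))
Before r := y: (y ↔ ((¬q) ∨ y)) ∧ (¬q)
Before q := q ∨ r: (y ↔ ((¬(q ∨ r)) ∨ y)) ∧ (¬(q ∨ r))
Before open := r: (y ↔ ((¬(q ∨ r)) ∨ y)) ∧ (¬(q ∨ r))
Answer: WP = (y ↔ ((¬(q ∨ r)) ∨ y)) ∧ (¬(q ∨ r))


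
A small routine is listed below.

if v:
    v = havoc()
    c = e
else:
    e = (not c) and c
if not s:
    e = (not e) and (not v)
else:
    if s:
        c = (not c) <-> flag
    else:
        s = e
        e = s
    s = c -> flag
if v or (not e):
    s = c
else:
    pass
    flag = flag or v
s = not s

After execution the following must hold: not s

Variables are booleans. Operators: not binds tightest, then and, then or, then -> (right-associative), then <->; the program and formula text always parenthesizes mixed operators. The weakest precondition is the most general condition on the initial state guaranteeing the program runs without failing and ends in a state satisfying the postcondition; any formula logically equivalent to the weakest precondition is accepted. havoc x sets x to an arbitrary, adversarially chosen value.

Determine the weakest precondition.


Working backward. After the program, not s must hold.
Before s := not s: s
Then branch requires c; else branch requires s.
Before the if: ((v or (not e)) -> c) and ((not (v or (not e))) -> s)
Then branch requires ((v or (not ((not e) and (not v)))) -> c) and ((not (v or (not ((not e) and (not v))))) -> s); else branch requires (s -> (((v or (not e)) -> ((not c) <-> flag)) and ((not (v or (not e))) -> (((not c) <-> flag) -> flag)))) and ((not s) -> (((v or (not e)) -> c) and ((not (v or (not e))) -> (c -> flag)))).
Before the if: ((not s) -> (((v or (not ((not e) and (not v)))) -> c) and ((not (v or (not ((not e) and (not v))))) -> s))) and (s -> ((s -> (((v or (not e)) -> ((not c) <-> flag)) and ((not (v or (not e))) -> (((not c) <-> flag) -> flag)))) and ((not s) -> (((v or (not e)) -> c) and ((not (v or (not e))) -> (c -> flag))))))
Then branch requires ((not s) -> e) and (s -> ((s -> ((not e) <-> flag)) and ((not s) -> e))) and ((not s) -> ((not e) -> s)) and (s -> ((s -> (((not e) -> ((not e) <-> flag)) and (e -> (((not e) <-> flag) -> flag)))) and ((not s) -> (((not e) -> e) and (e -> (e -> flag)))))); else branch requires ((not s) -> ((v -> c) and ((not v) -> s))) and (s -> ((s -> ((not c) <-> flag)) and ((not s) -> c))).
Before the if: (v -> (((not s) -> e) and (s -> ((s -> ((not e) <-> flag)) and ((not s) -> e))) and ((not s) -> ((not e) -> s)) and (s -> ((s -> (((not e) -> ((not e) <-> flag)) and (e -> (((not e) <-> flag) -> flag)))) and ((not s) -> (((not e) -> e) and (e -> (e -> flag)))))))) and ((not v) -> (((not s) -> ((v -> c) and ((not v) -> s))) and (s -> ((s -> ((not c) <-> flag)) and ((not s) -> c)))))
Answer: WP = (v -> (((not s) -> e) and (s -> ((s -> ((not e) <-> flag)) and ((not s) -> e))) and ((not s) -> ((not e) -> s)) and (s -> ((s -> (((not e) -> ((not e) <-> flag)) and (e -> (((not e) <-> flag) -> flag)))) and ((not s) -> (((not e) -> e) and (e -> (e -> flag)))))))) and ((not v) -> (((not s) -> ((v -> c) and ((not v) -> s))) and (s -> ((s -> ((not c) <-> flag)) and ((not s) -> c)))))


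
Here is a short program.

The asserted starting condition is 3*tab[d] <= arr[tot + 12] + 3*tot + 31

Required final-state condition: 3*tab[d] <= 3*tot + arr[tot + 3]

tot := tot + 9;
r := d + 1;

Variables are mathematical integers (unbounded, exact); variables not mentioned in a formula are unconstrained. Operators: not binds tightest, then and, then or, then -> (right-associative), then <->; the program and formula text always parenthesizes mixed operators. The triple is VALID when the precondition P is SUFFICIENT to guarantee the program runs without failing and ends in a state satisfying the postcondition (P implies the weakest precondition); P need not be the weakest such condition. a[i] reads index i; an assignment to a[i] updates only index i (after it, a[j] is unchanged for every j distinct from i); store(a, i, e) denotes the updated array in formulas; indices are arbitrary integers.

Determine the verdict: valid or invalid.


Working backward. After the program, the postcondition 3*tab[d] <= 3*tot + arr[tot + 3] must hold; in canonical form it is 3*tab[d] <= arr[tot + 3] + 3*tot.
Before r := d + 1: 3*tab[d] <= arr[tot + 3] + 3*tot
Before tot := tot + 9: 3*tab[d] <= arr[tot + 12] + 3*tot + 27
The weakest precondition is 3*tab[d] <= arr[tot + 12] + 3*tot + 27.
Check whether 3*tab[d] <= arr[tot + 12] + 3*tot + 31 implies it.
Countermodel: at the initial state arr = {[0] = -28, [12] = -28, elsewhere -28}, d = 0, tab = {[0] = 0, [12] = 0, elsewhere 0}, tot = 0, the precondition holds but the weakest precondition fails.
Answer: invalid


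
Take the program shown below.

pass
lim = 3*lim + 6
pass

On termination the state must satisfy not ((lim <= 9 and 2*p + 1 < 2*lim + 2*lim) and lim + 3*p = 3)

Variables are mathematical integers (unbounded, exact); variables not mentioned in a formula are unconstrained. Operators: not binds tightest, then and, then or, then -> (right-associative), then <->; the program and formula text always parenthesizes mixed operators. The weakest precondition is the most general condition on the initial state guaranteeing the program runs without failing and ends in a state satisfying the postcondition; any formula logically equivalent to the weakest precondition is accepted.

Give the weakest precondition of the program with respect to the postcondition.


Working backward. After the program, the postcondition not ((lim <= 9 and 2*p + 1 < 2*lim + 2*lim) and lim + 3*p = 3) must hold; in canonical form it is not (lim <= 9 and 2*p < 4*lim - 1 and lim + 3*p = 3).
Before skip: not (lim <= 9 and 2*p < 4*lim - 1 and lim + 3*p = 3)
Before lim := 3*lim + 6: not (3*lim <= 3 and 2*p < 12*lim + 23 and 3*lim + 3*p = -3)
Before skip: not (3*lim <= 3 and 2*p < 12*lim + 23 and 3*lim + 3*p = -3)
Answer: WP = not (3*lim <= 3 and 2*p < 12*lim + 23 and 3*lim + 3*p = -3)


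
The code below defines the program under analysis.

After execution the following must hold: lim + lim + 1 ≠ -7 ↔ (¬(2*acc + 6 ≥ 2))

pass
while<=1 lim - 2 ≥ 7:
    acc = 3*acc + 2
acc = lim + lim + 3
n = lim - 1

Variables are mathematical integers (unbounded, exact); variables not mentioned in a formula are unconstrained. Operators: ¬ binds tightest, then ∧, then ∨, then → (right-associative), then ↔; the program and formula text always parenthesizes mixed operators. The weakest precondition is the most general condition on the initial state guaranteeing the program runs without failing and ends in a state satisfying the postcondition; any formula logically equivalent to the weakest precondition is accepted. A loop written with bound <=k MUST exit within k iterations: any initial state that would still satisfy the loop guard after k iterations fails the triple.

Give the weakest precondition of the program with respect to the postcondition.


Working backward. After the program, the postcondition lim + lim + 1 ≠ -7 ↔ (¬(2*acc + 6 ≥ 2)) must hold; in canonical form it is 2*lim ≠ -8 ↔ (¬(2*acc ≥ -4)).
Before n := lim - 1: 2*lim ≠ -8 ↔ (¬(2*acc ≥ -4))
Before acc := lim + lim + 3: 2*lim ≠ -8 ↔ (¬(4*lim ≥ -10))
Before the loop (bound <=1), unroll the exhaustion recursion (WP_0 = exit-now case; WP_j = one more guarded iteration, up to j = 1):
  WP_0: (¬(lim ≥ 9)) ∧ (2*lim ≠ -8 ↔ (¬(4*lim ≥ -10)))
  WP_1: (lim ≥ 9 → ((¬(lim ≥ 9)) ∧ (2*lim ≠ -8 ↔ (¬(4*lim ≥ -10))))) ∧ ((¬(lim ≥ 9)) → (2*lim ≠ -8 ↔ (¬(4*lim ≥ -10))))
So before the loop: (lim ≥ 9 → ((¬(lim ≥ 9)) ∧ (2*lim ≠ -8 ↔ (¬(4*lim ≥ -10))))) ∧ ((¬(lim ≥ 9)) → (2*lim ≠ -8 ↔ (¬(4*lim ≥ -10))))
Before skip: (lim ≥ 9 → ((¬(lim ≥ 9)) ∧ (2*lim ≠ -8 ↔ (¬(4*lim ≥ -10))))) ∧ ((¬(lim ≥ 9)) → (2*lim ≠ -8 ↔ (¬(4*lim ≥ -10))))
Answer: WP = (lim ≥ 9 → ((¬(lim ≥ 9)) ∧ (2*lim ≠ -8 ↔ (¬(4*lim ≥ -10))))) ∧ ((¬(lim ≥ 9)) → (2*lim ≠ -8 ↔ (¬(4*lim ≥ -10))))


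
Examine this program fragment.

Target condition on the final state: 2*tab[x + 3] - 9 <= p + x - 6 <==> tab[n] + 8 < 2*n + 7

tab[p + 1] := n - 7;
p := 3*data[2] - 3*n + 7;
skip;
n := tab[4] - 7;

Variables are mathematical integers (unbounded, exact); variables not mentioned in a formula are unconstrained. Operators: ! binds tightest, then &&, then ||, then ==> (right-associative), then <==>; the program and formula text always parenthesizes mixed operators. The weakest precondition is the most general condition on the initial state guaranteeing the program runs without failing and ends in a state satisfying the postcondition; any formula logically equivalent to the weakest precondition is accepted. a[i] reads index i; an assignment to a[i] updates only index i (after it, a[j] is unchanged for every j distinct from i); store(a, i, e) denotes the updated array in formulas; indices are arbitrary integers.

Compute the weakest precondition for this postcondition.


Working backward. After the program, the postcondition 2*tab[x + 3] - 9 <= p + x - 6 <==> tab[n] + 8 < 2*n + 7 must hold; in canonical form it is 2*tab[x + 3] <= p + x + 3 <==> tab[n] < 2*n - 1.
Before n := tab[4] - 7: 2*tab[x + 3] <= p + x + 3 <==> tab[tab[4] - 7] < 2*tab[4] - 15
Before skip: 2*tab[x + 3] <= p + x + 3 <==> tab[tab[4] - 7] < 2*tab[4] - 15
Before p := 3*data[2] - 3*n + 7: 2*tab[x + 3] + 3*n <= 3*data[2] + x + 10 <==> tab[tab[4] - 7] < 2*tab[4] - 15
Before tab[p + 1] := n - 7: 2*store(tab, p + 1, n - 7)[x + 3] + 3*n <= 3*data[2] + x + 10 <==> store(tab, p + 1, n - 7)[store(tab, p + 1, n - 7)[4] - 7] < 2*store(tab, p + 1, n - 7)[4] - 15
Answer: WP = 2*store(tab, p + 1, n - 7)[x + 3] + 3*n <= 3*data[2] + x + 10 <==> store(tab, p + 1, n - 7)[store(tab, p + 1, n - 7)[4] - 7] < 2*store(tab, p + 1, n - 7)[4] - 15


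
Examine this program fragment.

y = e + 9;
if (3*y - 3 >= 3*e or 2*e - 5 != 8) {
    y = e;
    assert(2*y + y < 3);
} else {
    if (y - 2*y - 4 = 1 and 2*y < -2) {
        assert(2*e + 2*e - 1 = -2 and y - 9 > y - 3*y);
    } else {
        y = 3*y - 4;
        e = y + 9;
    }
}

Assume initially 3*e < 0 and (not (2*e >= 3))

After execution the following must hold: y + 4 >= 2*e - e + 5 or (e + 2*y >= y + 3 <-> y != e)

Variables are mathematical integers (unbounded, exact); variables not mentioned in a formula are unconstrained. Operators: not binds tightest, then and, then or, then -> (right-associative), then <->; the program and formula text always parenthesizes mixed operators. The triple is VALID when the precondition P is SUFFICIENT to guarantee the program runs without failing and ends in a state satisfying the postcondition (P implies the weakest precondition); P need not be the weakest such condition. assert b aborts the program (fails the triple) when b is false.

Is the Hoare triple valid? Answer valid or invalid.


Working backward. After the program, the postcondition y + 4 >= 2*e - e + 5 or (e + 2*y >= y + 3 <-> y != e) must hold; in canonical form it is y >= e + 1 or (e + y >= 3 <-> y != e).
Then branch requires 3*e < 3 and (not (2*e >= 3)); else branch requires ((y = -5 and 2*y < -2) -> (4*e = -1 and 3*y > 9 and (y >= e + 1 or (e + y >= 3 <-> y != e)))) and ((not (y = -5 and 2*y < -2)) -> 6*y >= 2).
Before the if: ((3*y >= 3*e + 3 or 2*e != 13) -> (3*e < 3 and (not (2*e >= 3)))) and ((not (3*y >= 3*e + 3 or 2*e != 13)) -> (((y = -5 and 2*y < -2) -> (4*e = -1 and 3*y > 9 and (y >= e + 1 or (e + y >= 3 <-> y != e)))) and ((not (y = -5 and 2*y < -2)) -> 6*y >= 2)))
Before y := e + 9: 3*e < 3 and (not (2*e >= 3))
The weakest precondition is 3*e < 3 and (not (2*e >= 3)).
Check whether 3*e < 0 and (not (2*e >= 3)) implies it.
Every state satisfying the precondition satisfies the weakest precondition: the implication holds.
Answer: valid


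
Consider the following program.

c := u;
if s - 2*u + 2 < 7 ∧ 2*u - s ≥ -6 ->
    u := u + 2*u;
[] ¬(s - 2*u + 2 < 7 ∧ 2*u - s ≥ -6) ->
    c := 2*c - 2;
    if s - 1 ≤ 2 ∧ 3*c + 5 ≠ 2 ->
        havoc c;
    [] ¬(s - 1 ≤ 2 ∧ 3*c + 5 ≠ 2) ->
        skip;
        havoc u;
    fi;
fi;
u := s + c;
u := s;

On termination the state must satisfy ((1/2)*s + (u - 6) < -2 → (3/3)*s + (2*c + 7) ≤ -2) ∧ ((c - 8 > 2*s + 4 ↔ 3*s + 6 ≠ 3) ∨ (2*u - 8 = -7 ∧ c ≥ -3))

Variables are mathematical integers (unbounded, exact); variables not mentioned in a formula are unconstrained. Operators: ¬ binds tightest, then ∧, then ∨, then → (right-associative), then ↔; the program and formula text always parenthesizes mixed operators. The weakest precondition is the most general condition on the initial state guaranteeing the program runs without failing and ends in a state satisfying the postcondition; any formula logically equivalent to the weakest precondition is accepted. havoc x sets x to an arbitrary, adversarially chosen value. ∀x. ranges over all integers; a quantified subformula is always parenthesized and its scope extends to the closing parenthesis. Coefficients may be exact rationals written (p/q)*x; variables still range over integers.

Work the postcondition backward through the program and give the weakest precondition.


Working backward. After the program, the postcondition ((1/2)*s + (u - 6) < -2 → (3/3)*s + (2*c + 7) ≤ -2) ∧ ((c - 8 > 2*s + 4 ↔ 3*s + 6 ≠ 3) ∨ (2*u - 8 = -7 ∧ c ≥ -3)) must hold; in canonical form it is ((1/2)*s + u < 4 → 2*c + s ≤ -9) ∧ ((c > 2*s + 12 ↔ 3*s ≠ -3) ∨ (2*u = 1 ∧ c ≥ -3)).
Before u := s: ((3/2)*s < 4 → 2*c + s ≤ -9) ∧ ((c > 2*s + 12 ↔ 3*s ≠ -3) ∨ (2*s = 1 ∧ c ≥ -3))
Before u := s + c: ((3/2)*s < 4 → 2*c + s ≤ -9) ∧ ((c > 2*s + 12 ↔ 3*s ≠ -3) ∨ (2*s = 1 ∧ c ≥ -3))
Then branch requires ((3/2)*s < 4 → 2*c + s ≤ -9) ∧ ((c > 2*s + 12 ↔ 3*s ≠ -3) ∨ (2*s = 1 ∧ c ≥ -3)); else branch requires ((s ≤ 3 ∧ 6*c ≠ 3) → (∀c_1. (((3/2)*s < 4 → 2*c_1 + s ≤ -9) ∧ ((c_1 > 2*s + 12 ↔ 3*s ≠ -3) ∨ (2*s = 1 ∧ c_1 ≥ -3))))) ∧ ((¬(s ≤ 3 ∧ 6*c ≠ 3)) → (((3/2)*s < 4 → 4*c + s ≤ -5) ∧ ((2*c > 2*s + 14 ↔ 3*s ≠ -3) ∨ (2*s = 1 ∧ 2*c ≥ -1)))).
Before the if: ((s < 2*u + 5 ∧ 2*u ≥ s - 6) → (((3/2)*s < 4 → 2*c + s ≤ -9) ∧ ((c > 2*s + 12 ↔ 3*s ≠ -3) ∨ (2*s = 1 ∧ c ≥ -3)))) ∧ ((¬(s < 2*u + 5 ∧ 2*u ≥ s - 6)) → (((s ≤ 3 ∧ 6*c ≠ 3) → (∀c_1. (((3/2)*s < 4 → 2*c_1 + s ≤ -9) ∧ ((c_1 > 2*s + 12 ↔ 3*s ≠ -3) ∨ (2*s = 1 ∧ c_1 ≥ -3))))) ∧ ((¬(s ≤ 3 ∧ 6*c ≠ 3)) → (((3/2)*s < 4 → 4*c + s ≤ -5) ∧ ((2*c > 2*s + 14 ↔ 3*s ≠ -3) ∨ (2*s = 1 ∧ 2*c ≥ -1))))))
Before c := u: ((s < 2*u + 5 ∧ 2*u ≥ s - 6) → (((3/2)*s < 4 → s + 2*u ≤ -9) ∧ ((u > 2*s + 12 ↔ 3*s ≠ -3) ∨ (2*s = 1 ∧ u ≥ -3)))) ∧ ((¬(s < 2*u + 5 ∧ 2*u ≥ s - 6)) → (((s ≤ 3 ∧ 6*u ≠ 3) → (∀c_1. (((3/2)*s < 4 → 2*c_1 + s ≤ -9) ∧ ((c_1 > 2*s + 12 ↔ 3*s ≠ -3) ∨ (2*s = 1 ∧ c_1 ≥ -3))))) ∧ ((¬(s ≤ 3 ∧ 6*u ≠ 3)) → (((3/2)*s < 4 → s + 4*u ≤ -5) ∧ ((2*u > 2*s + 14 ↔ 3*s ≠ -3) ∨ (2*s = 1 ∧ 2*u ≥ -1))))))
Answer: WP = ((s < 2*u + 5 ∧ 2*u ≥ s - 6) → (((3/2)*s < 4 → s + 2*u ≤ -9) ∧ ((u > 2*s + 12 ↔ 3*s ≠ -3) ∨ (2*s = 1 ∧ u ≥ -3)))) ∧ ((¬(s < 2*u + 5 ∧ 2*u ≥ s - 6)) → (((s ≤ 3 ∧ 6*u ≠ 3) → (∀c_1. (((3/2)*s < 4 → 2*c_1 + s ≤ -9) ∧ ((c_1 > 2*s + 12 ↔ 3*s ≠ -3) ∨ (2*s = 1 ∧ c_1 ≥ -3))))) ∧ ((¬(s ≤ 3 ∧ 6*u ≠ 3)) → (((3/2)*s < 4 → s + 4*u ≤ -5) ∧ ((2*u > 2*s + 14 ↔ 3*s ≠ -3) ∨ (2*s = 1 ∧ 2*u ≥ -1))))))


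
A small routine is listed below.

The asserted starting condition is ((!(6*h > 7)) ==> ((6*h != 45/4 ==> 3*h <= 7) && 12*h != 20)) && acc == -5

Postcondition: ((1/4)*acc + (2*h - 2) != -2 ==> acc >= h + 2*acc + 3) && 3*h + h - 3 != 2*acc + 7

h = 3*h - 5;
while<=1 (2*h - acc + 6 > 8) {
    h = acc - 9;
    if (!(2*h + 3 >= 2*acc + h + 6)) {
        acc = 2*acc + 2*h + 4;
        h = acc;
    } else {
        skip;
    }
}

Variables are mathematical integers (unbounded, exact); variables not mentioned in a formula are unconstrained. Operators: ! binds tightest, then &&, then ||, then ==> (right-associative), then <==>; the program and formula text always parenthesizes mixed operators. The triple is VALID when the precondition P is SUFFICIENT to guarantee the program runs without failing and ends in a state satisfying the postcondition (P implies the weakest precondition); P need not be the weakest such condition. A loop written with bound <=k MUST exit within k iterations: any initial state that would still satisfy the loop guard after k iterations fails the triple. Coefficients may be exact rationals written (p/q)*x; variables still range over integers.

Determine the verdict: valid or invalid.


Working backward. After the program, the postcondition ((1/4)*acc + (2*h - 2) != -2 ==> acc >= h + 2*acc + 3) && 3*h + h - 3 != 2*acc + 7 must hold; in canonical form it is ((1/4)*acc + 2*h != 0 ==> acc + h <= -3) && 4*h != 2*acc + 10.
Before the loop (bound <=1), unroll the exhaustion recursion (WP_0 = exit-now case; WP_j = one more guarded iteration, up to j = 1):
  WP_0: (!(2*h > acc + 2)) && ((1/4)*acc + 2*h != 0 ==> acc + h <= -3) && 4*h != 2*acc + 10
  WP_1: (2*h > acc + 2 ==> (((!(acc <= -12)) ==> ((!(4*acc > 16)) && (9*acc != 63/2 ==> 8*acc <= 25) && 8*acc != 38)) && (acc <= -12 ==> ((!(acc > 20)) && ((9/4)*acc != 18 ==> 2*acc <= 6) && 2*acc != 46)))) && ((!(2*h > acc + 2)) ==> (((1/4)*acc + 2*h != 0 ==> acc + h <= -3) && 4*h != 2*acc + 10))
So before the loop: (2*h > acc + 2 ==> (((!(acc <= -12)) ==> ((!(4*acc > 16)) && (9*acc != 63/2 ==> 8*acc <= 25) && 8*acc != 38)) && (acc <= -12 ==> ((!(acc > 20)) && ((9/4)*acc != 18 ==> 2*acc <= 6) && 2*acc != 46)))) && ((!(2*h > acc + 2)) ==> (((1/4)*acc + 2*h != 0 ==> acc + h <= -3) && 4*h != 2*acc + 10))
Before h := 3*h - 5: (6*h > acc + 12 ==> (((!(acc <= -12)) ==> ((!(4*acc > 16)) && (9*acc != 63/2 ==> 8*acc <= 25) && 8*acc != 38)) && (acc <= -12 ==> ((!(acc > 20)) && ((9/4)*acc != 18 ==> 2*acc <= 6) && 2*acc != 46)))) && ((!(6*h > acc + 12)) ==> (((1/4)*acc + 6*h != 10 ==> acc + 3*h <= 2) && 12*h != 2*acc + 30))
The weakest precondition is (6*h > acc + 12 ==> (((!(acc <= -12)) ==> ((!(4*acc > 16)) && (9*acc != 63/2 ==> 8*acc <= 25) && 8*acc != 38)) && (acc <= -12 ==> ((!(acc > 20)) && ((9/4)*acc != 18 ==> 2*acc <= 6) && 2*acc != 46)))) && ((!(6*h > acc + 12)) ==> (((1/4)*acc + 6*h != 10 ==> acc + 3*h <= 2) && 12*h != 2*acc + 30)).
Check whether ((!(6*h > 7)) ==> ((6*h != 45/4 ==> 3*h <= 7) && 12*h != 20)) && acc == -5 implies it.
Every state satisfying the precondition satisfies the weakest precondition: the implication holds.
Answer: valid


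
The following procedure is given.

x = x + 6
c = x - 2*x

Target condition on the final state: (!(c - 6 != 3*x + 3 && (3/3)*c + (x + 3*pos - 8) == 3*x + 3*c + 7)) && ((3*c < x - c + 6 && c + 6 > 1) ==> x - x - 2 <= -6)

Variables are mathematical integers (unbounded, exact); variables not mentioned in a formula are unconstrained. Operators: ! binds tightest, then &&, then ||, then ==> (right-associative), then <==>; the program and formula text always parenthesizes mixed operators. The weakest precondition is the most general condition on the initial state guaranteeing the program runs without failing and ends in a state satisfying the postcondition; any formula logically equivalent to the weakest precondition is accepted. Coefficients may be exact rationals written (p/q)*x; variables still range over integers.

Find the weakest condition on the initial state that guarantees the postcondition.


Working backward. After the program, the postcondition (!(c - 6 != 3*x + 3 && (3/3)*c + (x + 3*pos - 8) == 3*x + 3*c + 7)) && ((3*c < x - c + 6 && c + 6 > 1) ==> x - x - 2 <= -6) must hold; in canonical form it is (!(c != 3*x + 9 && 3*pos == 2*c + 2*x + 15)) && (!(4*c < x + 6 && c > -5)).
Before c := x - 2*x: (!(4*x != -9 && 3*pos == 15)) && (!(5*x > -6 && x < 5))
Before x := x + 6: (!(4*x != -33 && 3*pos == 15)) && (!(5*x > -36 && x < -1))
Answer: WP = (!(4*x != -33 && 3*pos == 15)) && (!(5*x > -36 && x < -1))


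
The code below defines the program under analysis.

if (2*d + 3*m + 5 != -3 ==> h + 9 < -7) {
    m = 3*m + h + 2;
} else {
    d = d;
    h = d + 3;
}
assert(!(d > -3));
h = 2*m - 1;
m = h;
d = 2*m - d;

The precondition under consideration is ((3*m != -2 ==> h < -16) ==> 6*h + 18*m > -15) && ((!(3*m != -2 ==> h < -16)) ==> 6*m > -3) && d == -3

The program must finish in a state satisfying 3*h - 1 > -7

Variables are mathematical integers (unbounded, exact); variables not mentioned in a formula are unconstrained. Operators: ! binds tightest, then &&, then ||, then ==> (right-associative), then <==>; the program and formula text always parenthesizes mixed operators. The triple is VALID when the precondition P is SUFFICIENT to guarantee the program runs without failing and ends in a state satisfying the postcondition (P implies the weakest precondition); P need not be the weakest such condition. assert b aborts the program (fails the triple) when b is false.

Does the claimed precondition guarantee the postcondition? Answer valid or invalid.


Working backward. After the program, the postcondition 3*h - 1 > -7 must hold; in canonical form it is 3*h > -6.
Before d := 2*m - d: 3*h > -6
Before m := h: 3*h > -6
Before h := 2*m - 1: 6*m > -3
Before assert !(d > -3): (!(d > -3)) && 6*m > -3
Then branch requires (!(d > -3)) && 6*h + 18*m > -15; else branch requires (!(d > -3)) && 6*m > -3.
Before the if: ((2*d + 3*m != -8 ==> h < -16) ==> ((!(d > -3)) && 6*h + 18*m > -15)) && ((!(2*d + 3*m != -8 ==> h < -16)) ==> ((!(d > -3)) && 6*m > -3))
The weakest precondition is ((2*d + 3*m != -8 ==> h < -16) ==> ((!(d > -3)) && 6*h + 18*m > -15)) && ((!(2*d + 3*m != -8 ==> h < -16)) ==> ((!(d > -3)) && 6*m > -3)).
Check whether ((3*m != -2 ==> h < -16) ==> 6*h + 18*m > -15) && ((!(3*m != -2 ==> h < -16)) ==> 6*m > -3) && d == -3 implies it.
Every state satisfying the precondition satisfies the weakest precondition: the implication holds.
Answer: valid


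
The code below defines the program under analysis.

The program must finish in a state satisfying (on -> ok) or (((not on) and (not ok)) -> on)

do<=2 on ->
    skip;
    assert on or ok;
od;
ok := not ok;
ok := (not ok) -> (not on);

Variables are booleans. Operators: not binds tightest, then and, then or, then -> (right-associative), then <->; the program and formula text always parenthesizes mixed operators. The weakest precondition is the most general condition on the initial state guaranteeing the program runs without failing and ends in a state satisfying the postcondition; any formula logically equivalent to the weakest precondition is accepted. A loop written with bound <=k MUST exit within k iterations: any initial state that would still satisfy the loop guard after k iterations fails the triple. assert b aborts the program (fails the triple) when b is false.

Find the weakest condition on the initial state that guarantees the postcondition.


Working backward. After the program, (on -> ok) or (((not on) and (not ok)) -> on) must hold.
Before ok := (not ok) -> (not on): (on -> ((not ok) -> (not on))) or (((not on) and (not ((not ok) -> (not on)))) -> on)
Before ok := not ok: (on -> (ok -> (not on))) or (((not on) and (not (ok -> (not on)))) -> on)
Before the loop (bound <=2), unroll the exhaustion recursion (WP_0 = exit-now case; WP_j = one more guarded iteration, up to j = 2):
  WP_0: (not on) and ((on -> (ok -> (not on))) or (((not on) and (not (ok -> (not on)))) -> on))
  WP_1: (on -> ((on or ok) and (not on) and ((on -> (ok -> (not on))) or (((not on) and (not (ok -> (not on)))) -> on)))) and ((not on) -> ((on -> (ok -> (not on))) or (((not on) and (not (ok -> (not on)))) -> on)))
  WP_2: (on -> ((on or ok) and (on -> ((on or ok) and (not on) and ((on -> (ok -> (not on))) or (((not on) and (not (ok -> (not on)))) -> on)))) and ((not on) -> ((on -> (ok -> (not on))) or (((not on) and (not (ok -> (not on)))) -> on))))) and ((not on) -> ((on -> (ok -> (not on))) or (((not on) and (not (ok -> (not on)))) -> on)))
So before the loop: (on -> ((on or ok) and (on -> ((on or ok) and (not on) and ((on -> (ok -> (not on))) or (((not on) and (not (ok -> (not on)))) -> on)))) and ((not on) -> ((on -> (ok -> (not on))) or (((not on) and (not (ok -> (not on)))) -> on))))) and ((not on) -> ((on -> (ok -> (not on))) or (((not on) and (not (ok -> (not on)))) -> on)))
Answer: WP = (on -> ((on or ok) and (on -> ((on or ok) and (not on) and ((on -> (ok -> (not on))) or (((not on) and (not (ok -> (not on)))) -> on)))) and ((not on) -> ((on -> (ok -> (not on))) or (((not on) and (not (ok -> (not on)))) -> on))))) and ((not on) -> ((on -> (ok -> (not on))) or (((not on) and (not (ok -> (not on)))) -> on)))


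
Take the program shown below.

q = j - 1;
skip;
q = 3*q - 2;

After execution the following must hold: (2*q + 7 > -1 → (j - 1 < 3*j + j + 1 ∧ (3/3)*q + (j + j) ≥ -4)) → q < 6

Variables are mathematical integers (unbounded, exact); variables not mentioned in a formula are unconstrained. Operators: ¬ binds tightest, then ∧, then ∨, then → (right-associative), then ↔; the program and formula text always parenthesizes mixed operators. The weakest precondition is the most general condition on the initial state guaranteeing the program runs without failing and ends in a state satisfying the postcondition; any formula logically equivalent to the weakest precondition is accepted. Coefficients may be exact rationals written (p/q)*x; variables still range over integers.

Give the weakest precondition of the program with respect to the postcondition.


Working backward. After the program, the postcondition (2*q + 7 > -1 → (j - 1 < 3*j + j + 1 ∧ (3/3)*q + (j + j) ≥ -4)) → q < 6 must hold; in canonical form it is (2*q > -8 → (3*j > -2 ∧ 2*j + q ≥ -4)) → q < 6.
Before q := 3*q - 2: (6*q > -4 → (3*j > -2 ∧ 2*j + 3*q ≥ -2)) → 3*q < 8
Before skip: (6*q > -4 → (3*j > -2 ∧ 2*j + 3*q ≥ -2)) → 3*q < 8
Before q := j - 1: (6*j > 2 → (3*j > -2 ∧ 5*j ≥ 1)) → 3*j < 11
Answer: WP = (6*j > 2 → (3*j > -2 ∧ 5*j ≥ 1)) → 3*j < 11
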